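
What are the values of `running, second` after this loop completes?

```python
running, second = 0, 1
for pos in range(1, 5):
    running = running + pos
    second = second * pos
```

Let's trace through this code step by step.

Initialize: running = 0
Initialize: second = 1
Entering loop: for pos in range(1, 5):
After iteration 1: pos = 1, running = 1, second = 1
After iteration 2: pos = 2, running = 3, second = 2
After iteration 3: pos = 3, running = 6, second = 6
After iteration 4: pos = 4, running = 10, second = 24
Loop ends.

Final answer: 10, 24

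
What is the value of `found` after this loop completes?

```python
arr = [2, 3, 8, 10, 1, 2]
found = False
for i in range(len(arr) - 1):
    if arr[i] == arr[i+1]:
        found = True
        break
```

Let's trace through this code step by step.

Initialize: arr = [2, 3, 8, 10, 1, 2]
Initialize: found = False
Entering loop: for i in range(len(arr) - 1):
After iteration 1: i = 0, found = False
After iteration 2: i = 1, found = False
After iteration 3: i = 2, found = False
After iteration 4: i = 3, found = False
After iteration 5: i = 4, found = False
Loop ends.

Final answer: False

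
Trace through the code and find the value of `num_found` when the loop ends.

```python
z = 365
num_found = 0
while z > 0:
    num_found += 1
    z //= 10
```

Let's trace through this code step by step.

Initialize: z = 365
Initialize: num_found = 0
Entering loop: while z > 0:
After iteration 1: z = 36, num_found = 1
After iteration 2: z = 3, num_found = 2
After iteration 3: z = 0, num_found = 3
Loop ends.

Final answer: 3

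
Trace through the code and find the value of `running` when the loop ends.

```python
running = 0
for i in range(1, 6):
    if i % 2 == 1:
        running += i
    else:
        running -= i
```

Let's trace through this code step by step.

Initialize: running = 0
Entering loop: for i in range(1, 6):
After iteration 1: i = 1, running = 1
After iteration 2: i = 2, running = -1
After iteration 3: i = 3, running = 2
After iteration 4: i = 4, running = -2
After iteration 5: i = 5, running = 3
Loop ends.

Final answer: 3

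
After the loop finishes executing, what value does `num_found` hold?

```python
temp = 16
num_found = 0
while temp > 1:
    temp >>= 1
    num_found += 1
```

Let's trace through this code step by step.

Initialize: temp = 16
Initialize: num_found = 0
Entering loop: while temp > 1:
After iteration 1: temp = 8, num_found = 1
After iteration 2: temp = 4, num_found = 2
After iteration 3: temp = 2, num_found = 3
After iteration 4: temp = 1, num_found = 4
Loop ends.

Final answer: 4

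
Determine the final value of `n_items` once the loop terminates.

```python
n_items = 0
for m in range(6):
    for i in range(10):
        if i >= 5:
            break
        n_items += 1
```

Let's trace through this code step by step.

Initialize: n_items = 0
Entering loop: for m in range(6):
After iteration 1: m = 0, n_items = 5
After iteration 2: m = 1, n_items = 10
After iteration 3: m = 2, n_items = 15
After iteration 4: m = 3, n_items = 20
After iteration 5: m = 4, n_items = 25
After iteration 6: m = 5, n_items = 30
Loop ends.

Final answer: 30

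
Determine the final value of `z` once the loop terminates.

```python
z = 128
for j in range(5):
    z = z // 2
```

Let's trace through this code step by step.

Initialize: z = 128
Entering loop: for j in range(5):
After iteration 1: j = 0, z = 64
After iteration 2: j = 1, z = 32
After iteration 3: j = 2, z = 16
After iteration 4: j = 3, z = 8
After iteration 5: j = 4, z = 4
Loop ends.

Final answer: 4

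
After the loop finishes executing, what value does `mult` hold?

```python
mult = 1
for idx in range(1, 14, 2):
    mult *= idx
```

Let's trace through this code step by step.

Initialize: mult = 1
Entering loop: for idx in range(1, 14, 2):
After iteration 1: idx = 1, mult = 1
After iteration 2: idx = 3, mult = 3
After iteration 3: idx = 5, mult = 15
After iteration 4: idx = 7, mult = 105
After iteration 5: idx = 9, mult = 945
After iteration 6: idx = 11, mult = 10395
After iteration 7: idx = 13, mult = 135135
Loop ends.

Final answer: 135135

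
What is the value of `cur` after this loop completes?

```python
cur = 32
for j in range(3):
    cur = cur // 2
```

Let's trace through this code step by step.

Initialize: cur = 32
Entering loop: for j in range(3):
After iteration 1: j = 0, cur = 16
After iteration 2: j = 1, cur = 8
After iteration 3: j = 2, cur = 4
Loop ends.

Final answer: 4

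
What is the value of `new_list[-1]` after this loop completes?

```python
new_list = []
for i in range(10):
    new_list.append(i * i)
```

Let's trace through this code step by step.

Initialize: new_list = []
Entering loop: for i in range(10):
After iteration 1: i = 0, new_list = [0]
After iteration 2: i = 1, new_list = [0, 1]
After iteration 3: i = 2, new_list = [0, 1, 4]
After iteration 4: i = 3, new_list = [0, 1, 4, 9]
After iteration 5: i = 4, new_list = [0, 1, 4, 9, 16]
After iteration 6: i = 5, new_list = [0, 1, 4, 9, 16, 25]
After iteration 7: i = 6, new_list = [0, 1, 4, 9, 16, 25, 36]
After iteration 8: i = 7, new_list = [0, 1, 4, 9, 16, 25, 36, 49]
After iteration 9: i = 8, new_list = [0, 1, 4, 9, 16, 25, 36, 49, 64]
After iteration 10: i = 9, new_list = [0, 1, 4, 9, 16, 25, 36, 49, 64, 81]
Loop ends.
new_list[-1] = 81

Final answer: 81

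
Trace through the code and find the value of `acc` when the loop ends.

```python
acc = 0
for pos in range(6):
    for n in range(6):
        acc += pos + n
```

Let's trace through this code step by step.

Initialize: acc = 0
Entering loop: for pos in range(6):
After iteration 1: pos = 0, acc = 15
After iteration 2: pos = 1, acc = 36
After iteration 3: pos = 2, acc = 63
After iteration 4: pos = 3, acc = 96
After iteration 5: pos = 4, acc = 135
After iteration 6: pos = 5, acc = 180
Loop ends.

Final answer: 180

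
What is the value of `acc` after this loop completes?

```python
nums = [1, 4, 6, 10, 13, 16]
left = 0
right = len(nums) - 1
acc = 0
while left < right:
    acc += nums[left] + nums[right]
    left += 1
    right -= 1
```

Let's trace through this code step by step.

Initialize: nums = [1, 4, 6, 10, 13, 16]
Initialize: left = 0
Initialize: right = 5
Initialize: acc = 0
Entering loop: while left < right:
After iteration 1: left = 1, right = 4, acc = 17
After iteration 2: left = 2, right = 3, acc = 34
After iteration 3: left = 3, right = 2, acc = 50
Loop ends.

Final answer: 50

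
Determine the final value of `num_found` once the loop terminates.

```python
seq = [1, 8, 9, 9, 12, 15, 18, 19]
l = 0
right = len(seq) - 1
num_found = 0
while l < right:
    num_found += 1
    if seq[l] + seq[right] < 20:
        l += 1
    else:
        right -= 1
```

Let's trace through this code step by step.

Initialize: seq = [1, 8, 9, 9, 12, 15, 18, 19]
Initialize: l = 0
Initialize: right = 7
Initialize: num_found = 0
Entering loop: while l < right:
After iteration 1: l = 0, right = 6, num_found = 1
After iteration 2: l = 1, right = 6, num_found = 2
After iteration 3: l = 1, right = 5, num_found = 3
After iteration 4: l = 1, right = 4, num_found = 4
After iteration 5: l = 1, right = 3, num_found = 5
After iteration 6: l = 2, right = 3, num_found = 6
After iteration 7: l = 3, right = 3, num_found = 7
Loop ends.

Final answer: 7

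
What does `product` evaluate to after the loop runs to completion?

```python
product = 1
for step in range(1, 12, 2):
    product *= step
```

Let's trace through this code step by step.

Initialize: product = 1
Entering loop: for step in range(1, 12, 2):
After iteration 1: step = 1, product = 1
After iteration 2: step = 3, product = 3
After iteration 3: step = 5, product = 15
After iteration 4: step = 7, product = 105
After iteration 5: step = 9, product = 945
After iteration 6: step = 11, product = 10395
Loop ends.

Final answer: 10395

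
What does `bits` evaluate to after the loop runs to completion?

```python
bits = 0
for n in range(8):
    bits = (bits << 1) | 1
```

Let's trace through this code step by step.

Initialize: bits = 0
Entering loop: for n in range(8):
After iteration 1: n = 0, bits = 1
After iteration 2: n = 1, bits = 3
After iteration 3: n = 2, bits = 7
After iteration 4: n = 3, bits = 15
After iteration 5: n = 4, bits = 31
After iteration 6: n = 5, bits = 63
After iteration 7: n = 6, bits = 127
After iteration 8: n = 7, bits = 255
Loop ends.

Final answer: 255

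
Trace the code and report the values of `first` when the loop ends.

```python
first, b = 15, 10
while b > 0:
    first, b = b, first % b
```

Let's trace through this code step by step.

Initialize: first = 15
Initialize: b = 10
Entering loop: while b > 0:
After iteration 1: first = 10, b = 5
After iteration 2: first = 5, b = 0
Loop ends.

Final answer: 5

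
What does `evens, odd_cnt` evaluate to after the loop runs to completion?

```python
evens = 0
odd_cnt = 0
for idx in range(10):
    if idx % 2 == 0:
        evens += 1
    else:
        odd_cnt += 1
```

Let's trace through this code step by step.

Initialize: evens = 0
Initialize: odd_cnt = 0
Entering loop: for idx in range(10):
After iteration 1: idx = 0, evens = 1, odd_cnt = 0
After iteration 2: idx = 1, evens = 1, odd_cnt = 1
After iteration 3: idx = 2, evens = 2, odd_cnt = 1
After iteration 4: idx = 3, evens = 2, odd_cnt = 2
After iteration 5: idx = 4, evens = 3, odd_cnt = 2
After iteration 6: idx = 5, evens = 3, odd_cnt = 3
After iteration 7: idx = 6, evens = 4, odd_cnt = 3
After iteration 8: idx = 7, evens = 4, odd_cnt = 4
After iteration 9: idx = 8, evens = 5, odd_cnt = 4
After iteration 10: idx = 9, evens = 5, odd_cnt = 5
Loop ends.

Final answer: 5, 5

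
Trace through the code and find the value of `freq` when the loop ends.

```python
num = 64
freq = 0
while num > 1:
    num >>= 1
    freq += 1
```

Let's trace through this code step by step.

Initialize: num = 64
Initialize: freq = 0
Entering loop: while num > 1:
After iteration 1: num = 32, freq = 1
After iteration 2: num = 16, freq = 2
After iteration 3: num = 8, freq = 3
After iteration 4: num = 4, freq = 4
After iteration 5: num = 2, freq = 5
After iteration 6: num = 1, freq = 6
Loop ends.

Final answer: 6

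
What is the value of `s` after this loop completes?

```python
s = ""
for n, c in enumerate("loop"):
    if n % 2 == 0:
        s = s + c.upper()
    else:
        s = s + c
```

Let's trace through this code step by step.

Initialize: s = ''
Entering loop: for n, c in enumerate("loop"):
After iteration 1: n = 0, c = 'l', s = 'L'
After iteration 2: n = 1, c = 'o', s = 'Lo'
After iteration 3: n = 2, c = 'o', s = 'LoO'
After iteration 4: n = 3, c = 'p', s = 'LoOp'
Loop ends.

Final answer: 'LoOp'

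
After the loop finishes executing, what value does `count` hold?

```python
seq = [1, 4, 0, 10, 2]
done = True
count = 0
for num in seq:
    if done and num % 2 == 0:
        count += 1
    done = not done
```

Let's trace through this code step by step.

Initialize: seq = [1, 4, 0, 10, 2]
Initialize: done = True
Initialize: count = 0
Entering loop: for num in seq:
After iteration 1: num = 1, done = False, count = 0
After iteration 2: num = 4, done = True, count = 0
After iteration 3: num = 0, done = False, count = 1
After iteration 4: num = 10, done = True, count = 1
After iteration 5: num = 2, done = False, count = 2
Loop ends.

Final answer: 2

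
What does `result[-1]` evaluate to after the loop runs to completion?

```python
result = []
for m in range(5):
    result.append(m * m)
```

Let's trace through this code step by step.

Initialize: result = []
Entering loop: for m in range(5):
After iteration 1: m = 0, result = [0]
After iteration 2: m = 1, result = [0, 1]
After iteration 3: m = 2, result = [0, 1, 4]
After iteration 4: m = 3, result = [0, 1, 4, 9]
After iteration 5: m = 4, result = [0, 1, 4, 9, 16]
Loop ends.
result[-1] = 16

Final answer: 16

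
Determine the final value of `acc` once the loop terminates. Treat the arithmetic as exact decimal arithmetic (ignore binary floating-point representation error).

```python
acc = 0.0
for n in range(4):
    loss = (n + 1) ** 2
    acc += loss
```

Let's trace through this code step by step.

Initialize: acc = 0.0
Entering loop: for n in range(4):
After iteration 1: n = 0, acc = 1.0, loss = 1
After iteration 2: n = 1, acc = 5.0, loss = 4
After iteration 3: n = 2, acc = 14.0, loss = 9
After iteration 4: n = 3, acc = 30.0, loss = 16
Loop ends.

Final answer: 30.0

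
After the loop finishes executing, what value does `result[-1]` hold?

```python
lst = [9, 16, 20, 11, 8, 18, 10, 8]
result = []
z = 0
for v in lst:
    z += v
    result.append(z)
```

Let's trace through this code step by step.

Initialize: lst = [9, 16, 20, 11, 8, 18, 10, 8]
Initialize: result = []
Initialize: z = 0
Entering loop: for v in lst:
After iteration 1: v = 9, result = [9], z = 9
After iteration 2: v = 16, result = [9, 25], z = 25
After iteration 3: v = 20, result = [9, 25, 45], z = 45
After iteration 4: v = 11, result = [9, 25, 45, 56], z = 56
After iteration 5: v = 8, result = [9, 25, 45, 56, 64], z = 64
After iteration 6: v = 18, result = [9, 25, 45, 56, 64, 82], z = 82
After iteration 7: v = 10, result = [9, 25, 45, 56, 64, 82, 92], z = 92
After iteration 8: v = 8, result = [9, 25, 45, 56, 64, 82, 92, 100], z = 100
Loop ends.
result[-1] = 100

Final answer: 100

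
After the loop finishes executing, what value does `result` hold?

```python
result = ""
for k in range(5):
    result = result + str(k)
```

Let's trace through this code step by step.

Initialize: result = ''
Entering loop: for k in range(5):
After iteration 1: k = 0, result = '0'
After iteration 2: k = 1, result = '01'
After iteration 3: k = 2, result = '012'
After iteration 4: k = 3, result = '0123'
After iteration 5: k = 4, result = '01234'
Loop ends.

Final answer: '01234'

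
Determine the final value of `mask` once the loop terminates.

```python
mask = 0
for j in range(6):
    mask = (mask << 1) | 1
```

Let's trace through this code step by step.

Initialize: mask = 0
Entering loop: for j in range(6):
After iteration 1: j = 0, mask = 1
After iteration 2: j = 1, mask = 3
After iteration 3: j = 2, mask = 7
After iteration 4: j = 3, mask = 15
After iteration 5: j = 4, mask = 31
After iteration 6: j = 5, mask = 63
Loop ends.

Final answer: 63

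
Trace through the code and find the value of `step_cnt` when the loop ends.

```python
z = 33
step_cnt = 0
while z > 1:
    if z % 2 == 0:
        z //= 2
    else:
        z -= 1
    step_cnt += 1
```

Let's trace through this code step by step.

Initialize: z = 33
Initialize: step_cnt = 0
Entering loop: while z > 1:
After iteration 1: z = 32, step_cnt = 1
After iteration 2: z = 16, step_cnt = 2
After iteration 3: z = 8, step_cnt = 3
After iteration 4: z = 4, step_cnt = 4
After iteration 5: z = 2, step_cnt = 5
After iteration 6: z = 1, step_cnt = 6
Loop ends.

Final answer: 6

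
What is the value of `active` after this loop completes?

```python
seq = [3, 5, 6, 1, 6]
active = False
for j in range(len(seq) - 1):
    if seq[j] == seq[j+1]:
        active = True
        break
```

Let's trace through this code step by step.

Initialize: seq = [3, 5, 6, 1, 6]
Initialize: active = False
Entering loop: for j in range(len(seq) - 1):
After iteration 1: j = 0, active = False
After iteration 2: j = 1, active = False
After iteration 3: j = 2, active = False
After iteration 4: j = 3, active = False
Loop ends.

Final answer: False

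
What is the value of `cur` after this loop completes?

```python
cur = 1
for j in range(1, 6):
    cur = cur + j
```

Let's trace through this code step by step.

Initialize: cur = 1
Entering loop: for j in range(1, 6):
After iteration 1: j = 1, cur = 2
After iteration 2: j = 2, cur = 4
After iteration 3: j = 3, cur = 7
After iteration 4: j = 4, cur = 11
After iteration 5: j = 5, cur = 16
Loop ends.

Final answer: 16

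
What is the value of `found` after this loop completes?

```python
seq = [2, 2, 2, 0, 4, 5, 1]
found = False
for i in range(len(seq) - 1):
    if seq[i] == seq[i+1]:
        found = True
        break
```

Let's trace through this code step by step.

Initialize: seq = [2, 2, 2, 0, 4, 5, 1]
Initialize: found = False
Entering loop: for i in range(len(seq) - 1):
After iteration 1: i = 0, found = True
Loop ends.

Final answer: True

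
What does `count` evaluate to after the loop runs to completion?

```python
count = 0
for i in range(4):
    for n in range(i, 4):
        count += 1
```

Let's trace through this code step by step.

Initialize: count = 0
Entering loop: for i in range(4):
After iteration 1: i = 0, count = 4
After iteration 2: i = 1, count = 7
After iteration 3: i = 2, count = 9
After iteration 4: i = 3, count = 10
Loop ends.

Final answer: 10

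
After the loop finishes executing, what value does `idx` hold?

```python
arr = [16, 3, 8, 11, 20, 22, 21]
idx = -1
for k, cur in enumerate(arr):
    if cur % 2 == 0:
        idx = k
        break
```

Let's trace through this code step by step.

Initialize: arr = [16, 3, 8, 11, 20, 22, 21]
Initialize: idx = -1
Entering loop: for k, cur in enumerate(arr):
After iteration 1: k = 0, cur = 16, idx = 0
Loop ends.

Final answer: 0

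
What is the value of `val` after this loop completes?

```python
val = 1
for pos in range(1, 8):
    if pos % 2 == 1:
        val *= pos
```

Let's trace through this code step by step.

Initialize: val = 1
Entering loop: for pos in range(1, 8):
After iteration 1: pos = 1, val = 1
After iteration 2: pos = 2, val = 1
After iteration 3: pos = 3, val = 3
After iteration 4: pos = 4, val = 3
After iteration 5: pos = 5, val = 15
After iteration 6: pos = 6, val = 15
After iteration 7: pos = 7, val = 105
Loop ends.

Final answer: 105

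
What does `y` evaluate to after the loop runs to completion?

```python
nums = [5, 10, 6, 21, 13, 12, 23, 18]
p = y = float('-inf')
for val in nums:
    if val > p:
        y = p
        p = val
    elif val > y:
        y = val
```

Let's trace through this code step by step.

Initialize: nums = [5, 10, 6, 21, 13, 12, 23, 18]
Initialize: p = -inf
Initialize: y = -inf
Entering loop: for val in nums:
After iteration 1: val = 5, p = 5, y = -inf
After iteration 2: val = 10, p = 10, y = 5
After iteration 3: val = 6, p = 10, y = 6
After iteration 4: val = 21, p = 21, y = 10
After iteration 5: val = 13, p = 21, y = 13
After iteration 6: val = 12, p = 21, y = 13
After iteration 7: val = 23, p = 23, y = 21
After iteration 8: val = 18, p = 23, y = 21
Loop ends.

Final answer: 21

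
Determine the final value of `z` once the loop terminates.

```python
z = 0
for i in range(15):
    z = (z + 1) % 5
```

Let's trace through this code step by step.

Initialize: z = 0
Entering loop: for i in range(15):
After iteration 1: i = 0, z = 1
After iteration 2: i = 1, z = 2
After iteration 3: i = 2, z = 3
After iteration 4: i = 3, z = 4
After iteration 5: i = 4, z = 0
After iteration 6: i = 5, z = 1
After iteration 7: i = 6, z = 2
After iteration 8: i = 7, z = 3
After iteration 9: i = 8, z = 4
After iteration 10: i = 9, z = 0
After iteration 11: i = 10, z = 1
After iteration 12: i = 11, z = 2
After iteration 13: i = 12, z = 3
After iteration 14: i = 13, z = 4
After iteration 15: i = 14, z = 0
Loop ends.

Final answer: 0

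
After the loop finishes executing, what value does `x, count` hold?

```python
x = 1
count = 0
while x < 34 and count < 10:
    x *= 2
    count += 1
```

Let's trace through this code step by step.

Initialize: x = 1
Initialize: count = 0
Entering loop: while x < 34 and count < 10:
After iteration 1: x = 2, count = 1
After iteration 2: x = 4, count = 2
After iteration 3: x = 8, count = 3
After iteration 4: x = 16, count = 4
After iteration 5: x = 32, count = 5
After iteration 6: x = 64, count = 6
Loop ends.

Final answer: 64, 6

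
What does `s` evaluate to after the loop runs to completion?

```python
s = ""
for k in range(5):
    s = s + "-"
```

Let's trace through this code step by step.

Initialize: s = ''
Entering loop: for k in range(5):
After iteration 1: k = 0, s = '-'
After iteration 2: k = 1, s = '--'
After iteration 3: k = 2, s = '---'
After iteration 4: k = 3, s = '----'
After iteration 5: k = 4, s = '-----'
Loop ends.

Final answer: '-----'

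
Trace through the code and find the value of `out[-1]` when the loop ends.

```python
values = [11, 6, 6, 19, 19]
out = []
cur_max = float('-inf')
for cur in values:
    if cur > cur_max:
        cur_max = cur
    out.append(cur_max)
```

Let's trace through this code step by step.

Initialize: values = [11, 6, 6, 19, 19]
Initialize: out = []
Initialize: cur_max = -inf
Entering loop: for cur in values:
After iteration 1: cur = 11, out = [11], cur_max = 11
After iteration 2: cur = 6, out = [11, 11], cur_max = 11
After iteration 3: cur = 6, out = [11, 11, 11], cur_max = 11
After iteration 4: cur = 19, out = [11, 11, 11, 19], cur_max = 19
After iteration 5: cur = 19, out = [11, 11, 11, 19, 19], cur_max = 19
Loop ends.
out[-1] = 19

Final answer: 19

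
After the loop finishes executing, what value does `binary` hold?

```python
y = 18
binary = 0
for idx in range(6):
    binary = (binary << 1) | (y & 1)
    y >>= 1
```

Let's trace through this code step by step.

Initialize: y = 18
Initialize: binary = 0
Entering loop: for idx in range(6):
After iteration 1: idx = 0, y = 9, binary = 0
After iteration 2: idx = 1, y = 4, binary = 1
After iteration 3: idx = 2, y = 2, binary = 2
After iteration 4: idx = 3, y = 1, binary = 4
After iteration 5: idx = 4, y = 0, binary = 9
After iteration 6: idx = 5, y = 0, binary = 18
Loop ends.

Final answer: 18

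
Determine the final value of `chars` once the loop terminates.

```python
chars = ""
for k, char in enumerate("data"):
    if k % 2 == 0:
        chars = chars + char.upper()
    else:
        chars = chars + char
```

Let's trace through this code step by step.

Initialize: chars = ''
Entering loop: for k, char in enumerate("data"):
After iteration 1: k = 0, char = 'd', chars = 'D'
After iteration 2: k = 1, char = 'a', chars = 'Da'
After iteration 3: k = 2, char = 't', chars = 'DaT'
After iteration 4: k = 3, char = 'a', chars = 'DaTa'
Loop ends.

Final answer: 'DaTa'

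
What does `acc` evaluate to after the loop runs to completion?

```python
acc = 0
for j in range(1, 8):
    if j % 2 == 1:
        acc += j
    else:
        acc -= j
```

Let's trace through this code step by step.

Initialize: acc = 0
Entering loop: for j in range(1, 8):
After iteration 1: j = 1, acc = 1
After iteration 2: j = 2, acc = -1
After iteration 3: j = 3, acc = 2
After iteration 4: j = 4, acc = -2
After iteration 5: j = 5, acc = 3
After iteration 6: j = 6, acc = -3
After iteration 7: j = 7, acc = 4
Loop ends.

Final answer: 4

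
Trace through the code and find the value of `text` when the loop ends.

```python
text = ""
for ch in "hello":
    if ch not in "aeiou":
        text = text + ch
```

Let's trace through this code step by step.

Initialize: text = ''
Entering loop: for ch in "hello":
After iteration 1: ch = 'h', text = 'h'
After iteration 2: ch = 'e', text = 'h'
After iteration 3: ch = 'l', text = 'hl'
After iteration 4: ch = 'l', text = 'hll'
After iteration 5: ch = 'o', text = 'hll'
Loop ends.

Final answer: 'hll'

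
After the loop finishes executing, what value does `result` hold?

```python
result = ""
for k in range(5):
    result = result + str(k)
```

Let's trace through this code step by step.

Initialize: result = ''
Entering loop: for k in range(5):
After iteration 1: k = 0, result = '0'
After iteration 2: k = 1, result = '01'
After iteration 3: k = 2, result = '012'
After iteration 4: k = 3, result = '0123'
After iteration 5: k = 4, result = '01234'
Loop ends.

Final answer: '01234'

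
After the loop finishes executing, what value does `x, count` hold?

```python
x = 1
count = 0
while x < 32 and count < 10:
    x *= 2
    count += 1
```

Let's trace through this code step by step.

Initialize: x = 1
Initialize: count = 0
Entering loop: while x < 32 and count < 10:
After iteration 1: x = 2, count = 1
After iteration 2: x = 4, count = 2
After iteration 3: x = 8, count = 3
After iteration 4: x = 16, count = 4
After iteration 5: x = 32, count = 5
Loop ends.

Final answer: 32, 5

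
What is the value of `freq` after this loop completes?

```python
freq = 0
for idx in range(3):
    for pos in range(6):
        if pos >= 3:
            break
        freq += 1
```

Let's trace through this code step by step.

Initialize: freq = 0
Entering loop: for idx in range(3):
After iteration 1: idx = 0, freq = 3
After iteration 2: idx = 1, freq = 6
After iteration 3: idx = 2, freq = 9
Loop ends.

Final answer: 9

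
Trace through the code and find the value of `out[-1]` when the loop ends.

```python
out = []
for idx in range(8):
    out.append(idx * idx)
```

Let's trace through this code step by step.

Initialize: out = []
Entering loop: for idx in range(8):
After iteration 1: idx = 0, out = [0]
After iteration 2: idx = 1, out = [0, 1]
After iteration 3: idx = 2, out = [0, 1, 4]
After iteration 4: idx = 3, out = [0, 1, 4, 9]
After iteration 5: idx = 4, out = [0, 1, 4, 9, 16]
After iteration 6: idx = 5, out = [0, 1, 4, 9, 16, 25]
After iteration 7: idx = 6, out = [0, 1, 4, 9, 16, 25, 36]
After iteration 8: idx = 7, out = [0, 1, 4, 9, 16, 25, 36, 49]
Loop ends.
out[-1] = 49

Final answer: 49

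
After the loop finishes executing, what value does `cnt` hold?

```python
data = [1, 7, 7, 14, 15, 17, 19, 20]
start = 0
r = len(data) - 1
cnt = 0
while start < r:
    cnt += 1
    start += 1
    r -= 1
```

Let's trace through this code step by step.

Initialize: data = [1, 7, 7, 14, 15, 17, 19, 20]
Initialize: start = 0
Initialize: r = 7
Initialize: cnt = 0
Entering loop: while start < r:
After iteration 1: start = 1, r = 6, cnt = 1
After iteration 2: start = 2, r = 5, cnt = 2
After iteration 3: start = 3, r = 4, cnt = 3
After iteration 4: start = 4, r = 3, cnt = 4
Loop ends.

Final answer: 4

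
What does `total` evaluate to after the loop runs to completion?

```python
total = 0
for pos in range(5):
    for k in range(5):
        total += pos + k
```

Let's trace through this code step by step.

Initialize: total = 0
Entering loop: for pos in range(5):
After iteration 1: pos = 0, total = 10
After iteration 2: pos = 1, total = 25
After iteration 3: pos = 2, total = 45
After iteration 4: pos = 3, total = 70
After iteration 5: pos = 4, total = 100
Loop ends.

Final answer: 100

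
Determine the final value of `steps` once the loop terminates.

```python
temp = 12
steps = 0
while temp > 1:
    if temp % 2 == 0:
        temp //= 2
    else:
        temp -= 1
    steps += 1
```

Let's trace through this code step by step.

Initialize: temp = 12
Initialize: steps = 0
Entering loop: while temp > 1:
After iteration 1: temp = 6, steps = 1
After iteration 2: temp = 3, steps = 2
After iteration 3: temp = 2, steps = 3
After iteration 4: temp = 1, steps = 4
Loop ends.

Final answer: 4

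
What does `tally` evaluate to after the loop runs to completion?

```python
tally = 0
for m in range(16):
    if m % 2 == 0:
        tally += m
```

Let's trace through this code step by step.

Initialize: tally = 0
Entering loop: for m in range(16):
After iteration 1: m = 0, tally = 0
After iteration 2: m = 1, tally = 0
After iteration 3: m = 2, tally = 2
After iteration 4: m = 3, tally = 2
After iteration 5: m = 4, tally = 6
After iteration 6: m = 5, tally = 6
After iteration 7: m = 6, tally = 12
After iteration 8: m = 7, tally = 12
After iteration 9: m = 8, tally = 20
After iteration 10: m = 9, tally = 20
After iteration 11: m = 10, tally = 30
After iteration 12: m = 11, tally = 30
After iteration 13: m = 12, tally = 42
After iteration 14: m = 13, tally = 42
After iteration 15: m = 14, tally = 56
After iteration 16: m = 15, tally = 56
Loop ends.

Final answer: 56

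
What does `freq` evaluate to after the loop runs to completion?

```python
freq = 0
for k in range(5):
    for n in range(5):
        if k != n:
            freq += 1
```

Let's trace through this code step by step.

Initialize: freq = 0
Entering loop: for k in range(5):
After iteration 1: k = 0, freq = 4
After iteration 2: k = 1, freq = 8
After iteration 3: k = 2, freq = 12
After iteration 4: k = 3, freq = 16
After iteration 5: k = 4, freq = 20
Loop ends.

Final answer: 20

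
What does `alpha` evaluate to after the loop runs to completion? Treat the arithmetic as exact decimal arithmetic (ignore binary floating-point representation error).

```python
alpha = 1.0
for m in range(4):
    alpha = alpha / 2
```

Let's trace through this code step by step.

Initialize: alpha = 1.0
Entering loop: for m in range(4):
After iteration 1: m = 0, alpha = 0.5
After iteration 2: m = 1, alpha = 0.25
After iteration 3: m = 2, alpha = 0.125
After iteration 4: m = 3, alpha = 0.0625
Loop ends.

Final answer: 0.0625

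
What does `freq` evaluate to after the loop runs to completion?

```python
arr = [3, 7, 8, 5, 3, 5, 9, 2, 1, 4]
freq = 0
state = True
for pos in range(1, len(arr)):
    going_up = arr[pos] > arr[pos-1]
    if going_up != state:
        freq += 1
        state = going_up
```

Let's trace through this code step by step.

Initialize: arr = [3, 7, 8, 5, 3, 5, 9, 2, 1, 4]
Initialize: freq = 0
Initialize: state = True
Entering loop: for pos in range(1, len(arr)):
After iteration 1: pos = 1, freq = 0, state = True, going_up = True
After iteration 2: pos = 2, freq = 0, state = True, going_up = True
After iteration 3: pos = 3, freq = 1, state = False, going_up = False
After iteration 4: pos = 4, freq = 1, state = False, going_up = False
After iteration 5: pos = 5, freq = 2, state = True, going_up = True
After iteration 6: pos = 6, freq = 2, state = True, going_up = True
After iteration 7: pos = 7, freq = 3, state = False, going_up = False
After iteration 8: pos = 8, freq = 3, state = False, going_up = False
After iteration 9: pos = 9, freq = 4, state = True, going_up = True
Loop ends.

Final answer: 4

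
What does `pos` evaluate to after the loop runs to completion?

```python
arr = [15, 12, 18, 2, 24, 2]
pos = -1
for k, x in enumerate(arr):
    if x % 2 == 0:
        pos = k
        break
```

Let's trace through this code step by step.

Initialize: arr = [15, 12, 18, 2, 24, 2]
Initialize: pos = -1
Entering loop: for k, x in enumerate(arr):
After iteration 1: k = 0, x = 15, pos = -1
After iteration 2: k = 1, x = 12, pos = 1
Loop ends.

Final answer: 1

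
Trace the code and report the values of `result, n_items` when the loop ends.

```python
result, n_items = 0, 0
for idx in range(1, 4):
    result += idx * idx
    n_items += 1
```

Let's trace through this code step by step.

Initialize: result = 0
Initialize: n_items = 0
Entering loop: for idx in range(1, 4):
After iteration 1: idx = 1, result = 1, n_items = 1
After iteration 2: idx = 2, result = 5, n_items = 2
After iteration 3: idx = 3, result = 14, n_items = 3
Loop ends.

Final answer: 14, 3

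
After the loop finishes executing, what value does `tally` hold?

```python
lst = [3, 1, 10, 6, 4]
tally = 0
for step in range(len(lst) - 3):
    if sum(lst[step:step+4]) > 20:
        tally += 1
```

Let's trace through this code step by step.

Initialize: lst = [3, 1, 10, 6, 4]
Initialize: tally = 0
Entering loop: for step in range(len(lst) - 3):
After iteration 1: step = 0, tally = 0
After iteration 2: step = 1, tally = 1
Loop ends.

Final answer: 1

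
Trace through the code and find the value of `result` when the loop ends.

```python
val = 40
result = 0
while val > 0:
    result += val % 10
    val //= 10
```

Let's trace through this code step by step.

Initialize: val = 40
Initialize: result = 0
Entering loop: while val > 0:
After iteration 1: val = 4, result = 0
After iteration 2: val = 0, result = 4
Loop ends.

Final answer: 4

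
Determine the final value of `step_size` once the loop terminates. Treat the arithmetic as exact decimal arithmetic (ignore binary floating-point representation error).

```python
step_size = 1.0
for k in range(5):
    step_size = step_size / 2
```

Let's trace through this code step by step.

Initialize: step_size = 1.0
Entering loop: for k in range(5):
After iteration 1: k = 0, step_size = 0.5
After iteration 2: k = 1, step_size = 0.25
After iteration 3: k = 2, step_size = 0.125
After iteration 4: k = 3, step_size = 0.0625
After iteration 5: k = 4, step_size = 0.03125
Loop ends.

Final answer: 0.03125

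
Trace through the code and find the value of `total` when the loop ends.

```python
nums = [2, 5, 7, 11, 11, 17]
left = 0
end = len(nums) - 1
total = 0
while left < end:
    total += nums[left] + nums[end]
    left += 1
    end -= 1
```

Let's trace through this code step by step.

Initialize: nums = [2, 5, 7, 11, 11, 17]
Initialize: left = 0
Initialize: end = 5
Initialize: total = 0
Entering loop: while left < end:
After iteration 1: left = 1, end = 4, total = 19
After iteration 2: left = 2, end = 3, total = 35
After iteration 3: left = 3, end = 2, total = 53
Loop ends.

Final answer: 53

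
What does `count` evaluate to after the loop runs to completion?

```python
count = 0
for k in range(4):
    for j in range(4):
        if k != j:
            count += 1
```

Let's trace through this code step by step.

Initialize: count = 0
Entering loop: for k in range(4):
After iteration 1: k = 0, count = 3
After iteration 2: k = 1, count = 6
After iteration 3: k = 2, count = 9
After iteration 4: k = 3, count = 12
Loop ends.

Final answer: 12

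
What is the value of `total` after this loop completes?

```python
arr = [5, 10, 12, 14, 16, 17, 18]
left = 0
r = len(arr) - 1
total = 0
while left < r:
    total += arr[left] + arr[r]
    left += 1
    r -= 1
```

Let's trace through this code step by step.

Initialize: arr = [5, 10, 12, 14, 16, 17, 18]
Initialize: left = 0
Initialize: r = 6
Initialize: total = 0
Entering loop: while left < r:
After iteration 1: left = 1, r = 5, total = 23
After iteration 2: left = 2, r = 4, total = 50
After iteration 3: left = 3, r = 3, total = 78
Loop ends.

Final answer: 78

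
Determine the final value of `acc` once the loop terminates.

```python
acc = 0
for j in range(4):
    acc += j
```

Let's trace through this code step by step.

Initialize: acc = 0
Entering loop: for j in range(4):
After iteration 1: j = 0, acc = 0
After iteration 2: j = 1, acc = 1
After iteration 3: j = 2, acc = 3
After iteration 4: j = 3, acc = 6
Loop ends.

Final answer: 6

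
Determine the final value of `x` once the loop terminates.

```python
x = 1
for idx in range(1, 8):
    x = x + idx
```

Let's trace through this code step by step.

Initialize: x = 1
Entering loop: for idx in range(1, 8):
After iteration 1: idx = 1, x = 2
After iteration 2: idx = 2, x = 4
After iteration 3: idx = 3, x = 7
After iteration 4: idx = 4, x = 11
After iteration 5: idx = 5, x = 16
After iteration 6: idx = 6, x = 22
After iteration 7: idx = 7, x = 29
Loop ends.

Final answer: 29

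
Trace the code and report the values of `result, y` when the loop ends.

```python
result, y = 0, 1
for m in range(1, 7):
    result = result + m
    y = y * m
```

Let's trace through this code step by step.

Initialize: result = 0
Initialize: y = 1
Entering loop: for m in range(1, 7):
After iteration 1: m = 1, result = 1, y = 1
After iteration 2: m = 2, result = 3, y = 2
After iteration 3: m = 3, result = 6, y = 6
After iteration 4: m = 4, result = 10, y = 24
After iteration 5: m = 5, result = 15, y = 120
After iteration 6: m = 6, result = 21, y = 720
Loop ends.

Final answer: 21, 720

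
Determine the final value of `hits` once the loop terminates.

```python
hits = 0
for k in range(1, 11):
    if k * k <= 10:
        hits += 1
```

Let's trace through this code step by step.

Initialize: hits = 0
Entering loop: for k in range(1, 11):
After iteration 1: k = 1, hits = 1
After iteration 2: k = 2, hits = 2
After iteration 3: k = 3, hits = 3
After iteration 4: k = 4, hits = 3
After iteration 5: k = 5, hits = 3
After iteration 6: k = 6, hits = 3
After iteration 7: k = 7, hits = 3
After iteration 8: k = 8, hits = 3
After iteration 9: k = 9, hits = 3
After iteration 10: k = 10, hits = 3
Loop ends.

Final answer: 3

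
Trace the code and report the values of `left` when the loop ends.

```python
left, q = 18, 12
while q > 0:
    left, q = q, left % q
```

Let's trace through this code step by step.

Initialize: left = 18
Initialize: q = 12
Entering loop: while q > 0:
After iteration 1: left = 12, q = 6
After iteration 2: left = 6, q = 0
Loop ends.

Final answer: 6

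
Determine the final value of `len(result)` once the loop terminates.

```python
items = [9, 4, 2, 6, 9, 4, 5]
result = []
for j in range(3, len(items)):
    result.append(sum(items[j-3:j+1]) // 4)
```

Let's trace through this code step by step.

Initialize: items = [9, 4, 2, 6, 9, 4, 5]
Initialize: result = []
Entering loop: for j in range(3, len(items)):
After iteration 1: j = 3, result = [5]
After iteration 2: j = 4, result = [5, 5]
After iteration 3: j = 5, result = [5, 5, 5]
After iteration 4: j = 6, result = [5, 5, 5, 6]
Loop ends.
len(result) = 4

Final answer: 4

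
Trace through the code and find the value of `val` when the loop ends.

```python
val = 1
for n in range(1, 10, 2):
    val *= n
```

Let's trace through this code step by step.

Initialize: val = 1
Entering loop: for n in range(1, 10, 2):
After iteration 1: n = 1, val = 1
After iteration 2: n = 3, val = 3
After iteration 3: n = 5, val = 15
After iteration 4: n = 7, val = 105
After iteration 5: n = 9, val = 945
Loop ends.

Final answer: 945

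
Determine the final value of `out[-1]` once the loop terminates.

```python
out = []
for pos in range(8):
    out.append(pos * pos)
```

Let's trace through this code step by step.

Initialize: out = []
Entering loop: for pos in range(8):
After iteration 1: pos = 0, out = [0]
After iteration 2: pos = 1, out = [0, 1]
After iteration 3: pos = 2, out = [0, 1, 4]
After iteration 4: pos = 3, out = [0, 1, 4, 9]
After iteration 5: pos = 4, out = [0, 1, 4, 9, 16]
After iteration 6: pos = 5, out = [0, 1, 4, 9, 16, 25]
After iteration 7: pos = 6, out = [0, 1, 4, 9, 16, 25, 36]
After iteration 8: pos = 7, out = [0, 1, 4, 9, 16, 25, 36, 49]
Loop ends.
out[-1] = 49

Final answer: 49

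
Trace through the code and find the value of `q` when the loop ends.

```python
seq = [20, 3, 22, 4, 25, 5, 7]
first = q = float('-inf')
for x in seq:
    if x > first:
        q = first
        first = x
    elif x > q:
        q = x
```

Let's trace through this code step by step.

Initialize: seq = [20, 3, 22, 4, 25, 5, 7]
Initialize: first = -inf
Initialize: q = -inf
Entering loop: for x in seq:
After iteration 1: x = 20, first = 20, q = -inf
After iteration 2: x = 3, first = 20, q = 3
After iteration 3: x = 22, first = 22, q = 20
After iteration 4: x = 4, first = 22, q = 20
After iteration 5: x = 25, first = 25, q = 22
After iteration 6: x = 5, first = 25, q = 22
After iteration 7: x = 7, first = 25, q = 22
Loop ends.

Final answer: 22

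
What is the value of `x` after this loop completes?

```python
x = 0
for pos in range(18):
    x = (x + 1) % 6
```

Let's trace through this code step by step.

Initialize: x = 0
Entering loop: for pos in range(18):
After iteration 1: pos = 0, x = 1
After iteration 2: pos = 1, x = 2
After iteration 3: pos = 2, x = 3
After iteration 4: pos = 3, x = 4
After iteration 5: pos = 4, x = 5
After iteration 6: pos = 5, x = 0
After iteration 7: pos = 6, x = 1
After iteration 8: pos = 7, x = 2
After iteration 9: pos = 8, x = 3
After iteration 10: pos = 9, x = 4
After iteration 11: pos = 10, x = 5
After iteration 12: pos = 11, x = 0
After iteration 13: pos = 12, x = 1
After iteration 14: pos = 13, x = 2
After iteration 15: pos = 14, x = 3
After iteration 16: pos = 15, x = 4
After iteration 17: pos = 16, x = 5
After iteration 18: pos = 17, x = 0
Loop ends.

Final answer: 0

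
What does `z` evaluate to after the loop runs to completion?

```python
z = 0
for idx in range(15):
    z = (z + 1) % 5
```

Let's trace through this code step by step.

Initialize: z = 0
Entering loop: for idx in range(15):
After iteration 1: idx = 0, z = 1
After iteration 2: idx = 1, z = 2
After iteration 3: idx = 2, z = 3
After iteration 4: idx = 3, z = 4
After iteration 5: idx = 4, z = 0
After iteration 6: idx = 5, z = 1
After iteration 7: idx = 6, z = 2
After iteration 8: idx = 7, z = 3
After iteration 9: idx = 8, z = 4
After iteration 10: idx = 9, z = 0
After iteration 11: idx = 10, z = 1
After iteration 12: idx = 11, z = 2
After iteration 13: idx = 12, z = 3
After iteration 14: idx = 13, z = 4
After iteration 15: idx = 14, z = 0
Loop ends.

Final answer: 0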